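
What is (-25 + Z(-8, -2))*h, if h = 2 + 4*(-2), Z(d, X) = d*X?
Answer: 54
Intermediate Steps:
Z(d, X) = X*d
h = -6 (h = 2 - 8 = -6)
(-25 + Z(-8, -2))*h = (-25 - 2*(-8))*(-6) = (-25 + 16)*(-6) = -9*(-6) = 54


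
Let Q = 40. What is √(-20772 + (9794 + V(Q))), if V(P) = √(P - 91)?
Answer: √(-10978 + I*√51) ≈ 0.0341 + 104.78*I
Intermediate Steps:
V(P) = √(-91 + P)
√(-20772 + (9794 + V(Q))) = √(-20772 + (9794 + √(-91 + 40))) = √(-20772 + (9794 + √(-51))) = √(-20772 + (9794 + I*√51)) = √(-10978 + I*√51)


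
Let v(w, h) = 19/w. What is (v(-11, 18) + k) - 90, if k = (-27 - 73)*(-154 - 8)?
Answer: 177191/11 ≈ 16108.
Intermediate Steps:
k = 16200 (k = -100*(-162) = 16200)
(v(-11, 18) + k) - 90 = (19/(-11) + 16200) - 90 = (19*(-1/11) + 16200) - 90 = (-19/11 + 16200) - 90 = 178181/11 - 90 = 177191/11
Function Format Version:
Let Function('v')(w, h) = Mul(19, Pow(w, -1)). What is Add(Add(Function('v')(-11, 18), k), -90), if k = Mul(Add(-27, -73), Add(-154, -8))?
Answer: Rational(177191, 11) ≈ 16108.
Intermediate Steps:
k = 16200 (k = Mul(-100, -162) = 16200)
Add(Add(Function('v')(-11, 18), k), -90) = Add(Add(Mul(19, Pow(-11, -1)), 16200), -90) = Add(Add(Mul(19, Rational(-1, 11)), 16200), -90) = Add(Add(Rational(-19, 11), 16200), -90) = Add(Rational(178181, 11), -90) = Rational(177191, 11)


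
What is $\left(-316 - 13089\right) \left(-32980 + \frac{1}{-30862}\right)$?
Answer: $\frac{13643994541205}{30862} \approx 4.421 \cdot 10^{8}$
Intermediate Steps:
$\left(-316 - 13089\right) \left(-32980 + \frac{1}{-30862}\right) = - 13405 \left(-32980 - \frac{1}{30862}\right) = \left(-13405\right) \left(- \frac{1017828761}{30862}\right) = \frac{13643994541205}{30862}$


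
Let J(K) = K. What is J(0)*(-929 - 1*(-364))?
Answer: 0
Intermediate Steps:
J(0)*(-929 - 1*(-364)) = 0*(-929 - 1*(-364)) = 0*(-929 + 364) = 0*(-565) = 0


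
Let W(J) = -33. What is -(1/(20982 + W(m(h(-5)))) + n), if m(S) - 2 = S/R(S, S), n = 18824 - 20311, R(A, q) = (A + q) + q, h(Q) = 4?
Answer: 31151162/20949 ≈ 1487.0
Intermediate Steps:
R(A, q) = A + 2*q
n = -1487
m(S) = 7/3 (m(S) = 2 + S/(S + 2*S) = 2 + S/((3*S)) = 2 + S*(1/(3*S)) = 2 + 1/3 = 7/3)
-(1/(20982 + W(m(h(-5)))) + n) = -(1/(20982 - 33) - 1487) = -(1/20949 - 1487) = -1*(-31151162/20949) = 31151162/20949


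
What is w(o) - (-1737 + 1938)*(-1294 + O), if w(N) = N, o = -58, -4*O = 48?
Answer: 262448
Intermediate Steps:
O = -12 (O = -¼*48 = -12)
w(o) - (-1737 + 1938)*(-1294 + O) = -58 - (-1737 + 1938)*(-1294 - 12) = -58 - 201*(-1306) = -58 - 1*(-262506) = -58 + 262506 = 262448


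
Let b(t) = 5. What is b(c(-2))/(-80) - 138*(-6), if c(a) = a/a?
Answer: 13247/16 ≈ 827.94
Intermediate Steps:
c(a) = 1
b(c(-2))/(-80) - 138*(-6) = 5/(-80) - 138*(-6) = 5*(-1/80) + 828 = -1/16 + 828 = 13247/16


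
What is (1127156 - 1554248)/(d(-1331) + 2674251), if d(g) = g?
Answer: -106773/668230 ≈ -0.15978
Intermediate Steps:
(1127156 - 1554248)/(d(-1331) + 2674251) = (1127156 - 1554248)/(-1331 + 2674251) = -427092/2672920 = -427092*1/2672920 = -106773/668230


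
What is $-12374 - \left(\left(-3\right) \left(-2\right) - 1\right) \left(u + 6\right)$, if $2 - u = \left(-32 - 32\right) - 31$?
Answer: $-12889$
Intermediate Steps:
$u = 97$ ($u = 2 - \left(\left(-32 - 32\right) - 31\right) = 2 - \left(-64 - 31\right) = 2 - -95 = 2 + 95 = 97$)
$-12374 - \left(\left(-3\right) \left(-2\right) - 1\right) \left(u + 6\right) = -12374 - \left(\left(-3\right) \left(-2\right) - 1\right) \left(97 + 6\right) = -12374 - \left(6 - 1\right) 103 = -12374 - 5 \cdot 103 = -12374 - 515 = -12889$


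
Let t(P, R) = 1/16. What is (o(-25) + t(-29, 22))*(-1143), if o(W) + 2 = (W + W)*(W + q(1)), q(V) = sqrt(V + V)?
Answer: -22824567/16 + 57150*sqrt(2) ≈ -1.3457e+6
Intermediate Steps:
q(V) = sqrt(2)*sqrt(V) (q(V) = sqrt(2*V) = sqrt(2)*sqrt(V))
o(W) = -2 + 2*W*(W + sqrt(2)) (o(W) = -2 + (W + W)*(W + sqrt(2)*sqrt(1)) = -2 + (2*W)*(W + sqrt(2)*1) = -2 + (2*W)*(W + sqrt(2)) = -2 + 2*W*(W + sqrt(2)))
t(P, R) = 1/16
(o(-25) + t(-29, 22))*(-1143) = ((-2 + 2*(-25)**2 + 2*(-25)*sqrt(2)) + 1/16)*(-1143) = ((-2 + 2*625 - 50*sqrt(2)) + 1/16)*(-1143) = ((-2 + 1250 - 50*sqrt(2)) + 1/16)*(-1143) = ((1248 - 50*sqrt(2)) + 1/16)*(-1143) = (19969/16 - 50*sqrt(2))*(-1143) = -22824567/16 + 57150*sqrt(2)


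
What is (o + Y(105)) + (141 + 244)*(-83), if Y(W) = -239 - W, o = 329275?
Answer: 296976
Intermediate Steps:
(o + Y(105)) + (141 + 244)*(-83) = (329275 + (-239 - 1*105)) + (141 + 244)*(-83) = (329275 + (-239 - 105)) + 385*(-83) = (329275 - 344) - 31955 = 328931 - 31955 = 296976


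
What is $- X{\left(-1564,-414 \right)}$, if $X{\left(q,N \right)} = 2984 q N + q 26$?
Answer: $-1932087400$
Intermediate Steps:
$X{\left(q,N \right)} = 26 q + 2984 N q$ ($X{\left(q,N \right)} = 2984 N q + 26 q = 26 q + 2984 N q$)
$- X{\left(-1564,-414 \right)} = - 2 \left(-1564\right) \left(13 + 1492 \left(-414\right)\right) = - 2 \left(-1564\right) \left(13 - 617688\right) = - 2 \left(-1564\right) \left(-617675\right) = \left(-1\right) 1932087400 = -1932087400$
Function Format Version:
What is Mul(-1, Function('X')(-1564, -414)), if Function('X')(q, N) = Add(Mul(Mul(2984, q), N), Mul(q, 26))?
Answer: -1932087400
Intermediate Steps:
Function('X')(q, N) = Add(Mul(26, q), Mul(2984, N, q)) (Function('X')(q, N) = Add(Mul(2984, N, q), Mul(26, q)) = Add(Mul(26, q), Mul(2984, N, q)))
Mul(-1, Function('X')(-1564, -414)) = Mul(-1, Mul(2, -1564, Add(13, Mul(1492, -414)))) = Mul(-1, Mul(2, -1564, Add(13, -617688))) = Mul(-1, Mul(2, -1564, -617675)) = Mul(-1, 1932087400) = -1932087400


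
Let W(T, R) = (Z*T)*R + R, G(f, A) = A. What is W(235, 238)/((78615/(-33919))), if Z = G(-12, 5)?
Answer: -3164507024/26205 ≈ -1.2076e+5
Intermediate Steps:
Z = 5
W(T, R) = R + 5*R*T (W(T, R) = (5*T)*R + R = 5*R*T + R = R + 5*R*T)
W(235, 238)/((78615/(-33919))) = (238*(1 + 5*235))/((78615/(-33919))) = (238*(1 + 1175))/((78615*(-1/33919))) = (238*1176)/(-78615/33919) = 279888*(-33919/78615) = -3164507024/26205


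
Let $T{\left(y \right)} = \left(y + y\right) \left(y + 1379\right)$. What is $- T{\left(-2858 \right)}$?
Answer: $-8453964$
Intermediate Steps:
$T{\left(y \right)} = 2 y \left(1379 + y\right)$
$- T{\left(-2858 \right)} = - 2 \left(-2858\right) \left(1379 - 2858\right) = - 2 \left(-2858\right) \left(-1479\right) = \left(-1\right) 8453964 = -8453964$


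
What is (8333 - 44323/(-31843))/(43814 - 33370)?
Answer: 132696021/166284146 ≈ 0.79801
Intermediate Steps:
(8333 - 44323/(-31843))/(43814 - 33370) = (8333 - 44323*(-1/31843))/10444 = (8333 + 44323/31843)*(1/10444) = (265392042/31843)*(1/10444) = 132696021/166284146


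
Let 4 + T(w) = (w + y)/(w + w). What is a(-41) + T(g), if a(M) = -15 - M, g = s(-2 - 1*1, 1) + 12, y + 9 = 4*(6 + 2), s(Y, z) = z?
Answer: 304/13 ≈ 23.385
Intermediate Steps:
y = 23 (y = -9 + 4*(6 + 2) = -9 + 4*8 = -9 + 32 = 23)
g = 13 (g = 1 + 12 = 13)
T(w) = -4 + (23 + w)/(2*w) (T(w) = -4 + (w + 23)/(w + w) = -4 + (23 + w)/((2*w)) = -4 + (23 + w)*(1/(2*w)) = -4 + (23 + w)/(2*w))
a(-41) + T(g) = (-15 - 1*(-41)) + (½)*(23 - 7*13)/13 = (-15 + 41) + (½)*(1/13)*(23 - 91) = 26 + (½)*(1/13)*(-68) = 26 - 34/13 = 304/13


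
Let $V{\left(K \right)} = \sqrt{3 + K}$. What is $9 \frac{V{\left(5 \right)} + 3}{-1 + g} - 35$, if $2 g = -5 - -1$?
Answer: $-44 - 6 \sqrt{2} \approx -52.485$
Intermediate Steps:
$g = -2$ ($g = \frac{-5 - -1}{2} = \frac{-5 + 1}{2} = \frac{1}{2} \left(-4\right) = -2$)
$9 \frac{V{\left(5 \right)} + 3}{-1 + g} - 35 = 9 \frac{\sqrt{3 + 5} + 3}{-1 - 2} - 35 = 9 \frac{\sqrt{8} + 3}{-3} - 35 = 9 \left(2 \sqrt{2} + 3\right) \left(- \frac{1}{3}\right) - 35 = 9 \left(3 + 2 \sqrt{2}\right) \left(- \frac{1}{3}\right) - 35 = 9 \left(-1 - \frac{2 \sqrt{2}}{3}\right) - 35 = \left(-9 - 6 \sqrt{2}\right) - 35 = -44 - 6 \sqrt{2}$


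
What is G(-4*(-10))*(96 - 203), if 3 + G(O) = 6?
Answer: -321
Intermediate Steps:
G(O) = 3 (G(O) = -3 + 6 = 3)
G(-4*(-10))*(96 - 203) = 3*(96 - 203) = 3*(-107) = -321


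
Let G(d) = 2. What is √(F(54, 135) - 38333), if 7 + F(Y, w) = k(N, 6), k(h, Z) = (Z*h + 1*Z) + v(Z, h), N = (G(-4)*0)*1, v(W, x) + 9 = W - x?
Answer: I*√38337 ≈ 195.8*I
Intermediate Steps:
v(W, x) = -9 + W - x (v(W, x) = -9 + (W - x) = -9 + W - x)
N = 0 (N = (2*0)*1 = 0*1 = 0)
k(h, Z) = -9 - h + 2*Z + Z*h (k(h, Z) = (Z*h + 1*Z) + (-9 + Z - h) = (Z*h + Z) + (-9 + Z - h) = (Z + Z*h) + (-9 + Z - h) = -9 - h + 2*Z + Z*h)
F(Y, w) = -4 (F(Y, w) = -7 + (-9 - 1*0 + 2*6 + 6*0) = -7 + (-9 + 0 + 12 + 0) = -7 + 3 = -4)
√(F(54, 135) - 38333) = √(-4 - 38333) = √(-38337) = I*√38337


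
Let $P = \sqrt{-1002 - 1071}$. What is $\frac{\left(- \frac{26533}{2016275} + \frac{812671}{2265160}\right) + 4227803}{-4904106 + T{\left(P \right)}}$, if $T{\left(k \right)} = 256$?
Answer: $- \frac{3861832409627873449}{4479358502238830000} \approx -0.86214$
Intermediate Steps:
$P = i \sqrt{2073}$ ($P = \sqrt{-2073} = i \sqrt{2073} \approx 45.53 i$)
$\frac{\left(- \frac{26533}{2016275} + \frac{812671}{2265160}\right) + 4227803}{-4904106 + T{\left(P \right)}} = \frac{\left(- \frac{26533}{2016275} + \frac{812671}{2265160}\right) + 4227803}{-4904106 + 256} = \frac{\left(\left(-26533\right) \frac{1}{2016275} + 812671 \cdot \frac{1}{2265160}\right) + 4227803}{-4903850} = \left(\left(- \frac{26533}{2016275} + \frac{812671}{2265160}\right) + 4227803\right) \left(- \frac{1}{4903850}\right) = \left(\frac{315693346049}{913437095800} + 4227803\right) \left(- \frac{1}{4903850}\right) = \frac{3861832409627873449}{913437095800} \left(- \frac{1}{4903850}\right) = - \frac{3861832409627873449}{4479358502238830000}$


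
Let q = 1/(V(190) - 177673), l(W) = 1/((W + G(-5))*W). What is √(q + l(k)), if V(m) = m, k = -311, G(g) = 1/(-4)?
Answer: √2464295305590705/22906843395 ≈ 0.0021671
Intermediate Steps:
G(g) = -¼
l(W) = 1/(W*(-¼ + W)) (l(W) = 1/((W - ¼)*W) = 1/((-¼ + W)*W) = 1/(W*(-¼ + W)))
q = -1/177483 (q = 1/(190 - 177673) = 1/(-177483) = -1/177483 ≈ -5.6343e-6)
√(q + l(k)) = √(-1/177483 + 4/(-311*(-1 + 4*(-311)))) = √(-1/177483 + 4*(-1/311)/(-1 - 1244)) = √(-1/177483 + 4*(-1/311)/(-1245)) = √(-1/177483 + 4*(-1/311)*(-1/1245)) = √(-1/177483 + 4/387195) = √(107579/22906843395) = √2464295305590705/22906843395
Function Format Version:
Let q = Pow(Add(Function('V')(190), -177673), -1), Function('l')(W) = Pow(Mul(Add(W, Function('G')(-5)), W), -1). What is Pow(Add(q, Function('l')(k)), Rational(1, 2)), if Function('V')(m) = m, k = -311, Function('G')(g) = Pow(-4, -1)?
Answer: Mul(Rational(1, 22906843395), Pow(2464295305590705, Rational(1, 2))) ≈ 0.0021671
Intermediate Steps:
Function('G')(g) = Rational(-1, 4)
Function('l')(W) = Mul(Pow(W, -1), Pow(Add(Rational(-1, 4), W), -1)) (Function('l')(W) = Pow(Mul(Add(W, Rational(-1, 4)), W), -1) = Pow(Mul(Add(Rational(-1, 4), W), W), -1) = Pow(Mul(W, Add(Rational(-1, 4), W)), -1) = Mul(Pow(W, -1), Pow(Add(Rational(-1, 4), W), -1)))
q = Rational(-1, 177483) (q = Pow(Add(190, -177673), -1) = Pow(-177483, -1) = Rational(-1, 177483) ≈ -5.6343e-6)
Pow(Add(q, Function('l')(k)), Rational(1, 2)) = Pow(Add(Rational(-1, 177483), Mul(4, Pow(-311, -1), Pow(Add(-1, Mul(4, -311)), -1))), Rational(1, 2)) = Pow(Add(Rational(-1, 177483), Mul(4, Rational(-1, 311), Pow(Add(-1, -1244), -1))), Rational(1, 2)) = Pow(Add(Rational(-1, 177483), Mul(4, Rational(-1, 311), Pow(-1245, -1))), Rational(1, 2)) = Pow(Add(Rational(-1, 177483), Mul(4, Rational(-1, 311), Rational(-1, 1245))), Rational(1, 2)) = Pow(Add(Rational(-1, 177483), Rational(4, 387195)), Rational(1, 2)) = Pow(Rational(107579, 22906843395), Rational(1, 2)) = Mul(Rational(1, 22906843395), Pow(2464295305590705, Rational(1, 2)))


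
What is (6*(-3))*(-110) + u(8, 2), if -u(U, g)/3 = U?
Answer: 1956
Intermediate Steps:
u(U, g) = -3*U
(6*(-3))*(-110) + u(8, 2) = (6*(-3))*(-110) - 3*8 = -18*(-110) - 24 = 1980 - 24 = 1956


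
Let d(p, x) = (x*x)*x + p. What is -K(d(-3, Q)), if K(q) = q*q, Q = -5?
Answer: -16384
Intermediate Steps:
d(p, x) = p + x³ (d(p, x) = x²*x + p = x³ + p = p + x³)
K(q) = q²
-K(d(-3, Q)) = -(-3 + (-5)³)² = -(-3 - 125)² = -1*(-128)² = -1*16384 = -16384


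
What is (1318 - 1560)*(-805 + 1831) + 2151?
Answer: -246141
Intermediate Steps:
(1318 - 1560)*(-805 + 1831) + 2151 = -242*1026 + 2151 = -248292 + 2151 = -246141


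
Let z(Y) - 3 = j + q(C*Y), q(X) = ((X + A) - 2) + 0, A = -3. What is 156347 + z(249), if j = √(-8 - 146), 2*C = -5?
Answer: 311445/2 + I*√154 ≈ 1.5572e+5 + 12.41*I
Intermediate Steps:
C = -5/2 (C = (½)*(-5) = -5/2 ≈ -2.5000)
q(X) = -5 + X (q(X) = ((X - 3) - 2) + 0 = ((-3 + X) - 2) + 0 = (-5 + X) + 0 = -5 + X)
j = I*√154 (j = √(-154) = I*√154 ≈ 12.41*I)
z(Y) = -2 - 5*Y/2 + I*√154 (z(Y) = 3 + (I*√154 + (-5 - 5*Y/2)) = 3 + (-5 - 5*Y/2 + I*√154) = -2 - 5*Y/2 + I*√154)
156347 + z(249) = 156347 + (-2 - 5/2*249 + I*√154) = 156347 + (-2 - 1245/2 + I*√154) = 156347 + (-1249/2 + I*√154) = 311445/2 + I*√154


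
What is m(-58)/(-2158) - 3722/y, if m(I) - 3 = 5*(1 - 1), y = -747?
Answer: 96745/19422 ≈ 4.9812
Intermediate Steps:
m(I) = 3 (m(I) = 3 + 5*(1 - 1) = 3 + 5*0 = 3 + 0 = 3)
m(-58)/(-2158) - 3722/y = 3/(-2158) - 3722/(-747) = 3*(-1/2158) - 3722*(-1/747) = -3/2158 + 3722/747 = 96745/19422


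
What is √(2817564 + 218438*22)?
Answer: 20*√19058 ≈ 2761.0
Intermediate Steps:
√(2817564 + 218438*22) = √(2817564 + 4805636) = √7623200 = 20*√19058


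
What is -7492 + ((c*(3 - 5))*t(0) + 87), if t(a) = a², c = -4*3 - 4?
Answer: -7405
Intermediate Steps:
c = -16 (c = -12 - 4 = -16)
-7492 + ((c*(3 - 5))*t(0) + 87) = -7492 + (-16*(3 - 5)*0² + 87) = -7492 + (-16*(-2)*0 + 87) = -7492 + (32*0 + 87) = -7492 + (0 + 87) = -7492 + 87 = -7405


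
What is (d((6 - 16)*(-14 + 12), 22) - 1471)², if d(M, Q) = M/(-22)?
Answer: 262148481/121 ≈ 2.1665e+6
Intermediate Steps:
d(M, Q) = -M/22 (d(M, Q) = M*(-1/22) = -M/22)
(d((6 - 16)*(-14 + 12), 22) - 1471)² = (-(6 - 16)*(-14 + 12)/22 - 1471)² = (-(-5)*(-2)/11 - 1471)² = (-1/22*20 - 1471)² = (-10/11 - 1471)² = (-16191/11)² = 262148481/121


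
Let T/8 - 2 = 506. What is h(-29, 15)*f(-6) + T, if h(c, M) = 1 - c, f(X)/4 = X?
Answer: 3344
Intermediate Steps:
f(X) = 4*X
T = 4064 (T = 16 + 8*506 = 16 + 4048 = 4064)
h(-29, 15)*f(-6) + T = (1 - 1*(-29))*(4*(-6)) + 4064 = (1 + 29)*(-24) + 4064 = 30*(-24) + 4064 = -720 + 4064 = 3344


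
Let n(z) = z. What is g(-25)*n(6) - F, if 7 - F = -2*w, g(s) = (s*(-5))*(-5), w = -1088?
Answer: -1581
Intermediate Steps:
g(s) = 25*s (g(s) = -5*s*(-5) = 25*s)
F = -2169 (F = 7 - (-2)*(-1088) = 7 - 1*2176 = 7 - 2176 = -2169)
g(-25)*n(6) - F = (25*(-25))*6 - 1*(-2169) = -625*6 + 2169 = -3750 + 2169 = -1581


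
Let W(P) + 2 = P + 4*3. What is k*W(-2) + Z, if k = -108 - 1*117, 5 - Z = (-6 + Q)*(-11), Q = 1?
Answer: -1850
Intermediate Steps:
W(P) = 10 + P (W(P) = -2 + (P + 4*3) = -2 + (P + 12) = -2 + (12 + P) = 10 + P)
Z = -50 (Z = 5 - (-6 + 1)*(-11) = 5 - (-5)*(-11) = 5 - 1*55 = 5 - 55 = -50)
k = -225 (k = -108 - 117 = -225)
k*W(-2) + Z = -225*(10 - 2) - 50 = -225*8 - 50 = -1800 - 50 = -1850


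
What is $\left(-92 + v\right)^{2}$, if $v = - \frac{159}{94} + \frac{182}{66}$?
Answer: $\frac{79567433929}{9622404} \approx 8269.0$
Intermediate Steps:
$v = \frac{3307}{3102}$ ($v = \left(-159\right) \frac{1}{94} + 182 \cdot \frac{1}{66} = - \frac{159}{94} + \frac{91}{33} = \frac{3307}{3102} \approx 1.0661$)
$\left(-92 + v\right)^{2} = \left(-92 + \frac{3307}{3102}\right)^{2} = \left(- \frac{282077}{3102}\right)^{2} = \frac{79567433929}{9622404}$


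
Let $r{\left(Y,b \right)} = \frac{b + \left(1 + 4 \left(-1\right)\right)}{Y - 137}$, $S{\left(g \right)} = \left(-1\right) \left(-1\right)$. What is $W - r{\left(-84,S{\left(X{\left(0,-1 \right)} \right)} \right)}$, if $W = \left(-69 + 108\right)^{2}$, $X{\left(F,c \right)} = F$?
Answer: $\frac{336139}{221} \approx 1521.0$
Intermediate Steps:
$S{\left(g \right)} = 1$
$r{\left(Y,b \right)} = \frac{-3 + b}{-137 + Y}$ ($r{\left(Y,b \right)} = \frac{b + \left(1 - 4\right)}{-137 + Y} = \frac{b - 3}{-137 + Y} = \frac{-3 + b}{-137 + Y}$)
$W = 1521$ ($W = 39^{2} = 1521$)
$W - r{\left(-84,S{\left(X{\left(0,-1 \right)} \right)} \right)} = 1521 - \frac{-3 + 1}{-137 - 84} = 1521 - \frac{1}{-221} \left(-2\right) = 1521 - \left(- \frac{1}{221}\right) \left(-2\right) = 1521 - \frac{2}{221} = \frac{336139}{221}$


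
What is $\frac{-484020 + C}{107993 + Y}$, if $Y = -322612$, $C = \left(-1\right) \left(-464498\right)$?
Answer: $\frac{19522}{214619} \approx 0.090961$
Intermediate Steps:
$C = 464498$
$\frac{-484020 + C}{107993 + Y} = \frac{-484020 + 464498}{107993 - 322612} = - \frac{19522}{-214619} = \left(-19522\right) \left(- \frac{1}{214619}\right) = \frac{19522}{214619}$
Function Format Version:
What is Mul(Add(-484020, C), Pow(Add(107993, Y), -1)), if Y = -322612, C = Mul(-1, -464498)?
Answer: Rational(19522, 214619) ≈ 0.090961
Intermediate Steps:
C = 464498
Mul(Add(-484020, C), Pow(Add(107993, Y), -1)) = Mul(Add(-484020, 464498), Pow(Add(107993, -322612), -1)) = Mul(-19522, Pow(-214619, -1)) = Mul(-19522, Rational(-1, 214619)) = Rational(19522, 214619)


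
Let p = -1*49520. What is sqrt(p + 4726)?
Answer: I*sqrt(44794) ≈ 211.65*I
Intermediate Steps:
p = -49520
sqrt(p + 4726) = sqrt(-49520 + 4726) = sqrt(-44794) = I*sqrt(44794)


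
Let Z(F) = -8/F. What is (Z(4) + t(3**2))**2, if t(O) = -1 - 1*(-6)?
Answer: 9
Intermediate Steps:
t(O) = 5 (t(O) = -1 + 6 = 5)
(Z(4) + t(3**2))**2 = (-8/4 + 5)**2 = (-8*1/4 + 5)**2 = (-2 + 5)**2 = 3**2 = 9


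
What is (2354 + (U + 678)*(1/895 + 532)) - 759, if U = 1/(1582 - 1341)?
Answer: 78144996784/215695 ≈ 3.6229e+5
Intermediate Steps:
U = 1/241 ≈ 0.0041494
(2354 + (U + 678)*(1/895 + 532)) - 759 = (2354 + (1/241 + 678)*(1/895 + 532)) - 759 = (2354 + 163399*(1/895 + 532)/241) - 759 = (2354 + (163399/241)*(476141/895)) - 759 = (2354 + 77800963259/215695) - 759 = 78308709289/215695 - 759 = 78144996784/215695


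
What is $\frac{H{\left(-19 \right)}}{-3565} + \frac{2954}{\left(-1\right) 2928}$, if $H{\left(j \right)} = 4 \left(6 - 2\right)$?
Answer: $- \frac{5288929}{5219160} \approx -1.0134$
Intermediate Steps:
$H{\left(j \right)} = 16$ ($H{\left(j \right)} = 4 \cdot 4 = 16$)
$\frac{H{\left(-19 \right)}}{-3565} + \frac{2954}{\left(-1\right) 2928} = \frac{16}{-3565} + \frac{2954}{\left(-1\right) 2928} = 16 \left(- \frac{1}{3565}\right) + \frac{2954}{-2928} = - \frac{16}{3565} + 2954 \left(- \frac{1}{2928}\right) = - \frac{16}{3565} - \frac{1477}{1464} = - \frac{5288929}{5219160}$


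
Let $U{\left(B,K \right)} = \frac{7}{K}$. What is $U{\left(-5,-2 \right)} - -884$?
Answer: $\frac{1761}{2} \approx 880.5$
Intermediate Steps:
$U{\left(-5,-2 \right)} - -884 = \frac{7}{-2} - -884 = 7 \left(- \frac{1}{2}\right) + 884 = - \frac{7}{2} + 884 = \frac{1761}{2}$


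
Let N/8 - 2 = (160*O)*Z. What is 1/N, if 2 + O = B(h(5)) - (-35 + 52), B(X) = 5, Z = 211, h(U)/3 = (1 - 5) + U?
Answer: -1/3781104 ≈ -2.6447e-7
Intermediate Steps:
h(U) = -12 + 3*U (h(U) = 3*((1 - 5) + U) = 3*(-4 + U) = -12 + 3*U)
O = -14 (O = -2 + (5 - (-35 + 52)) = -2 + (5 - 1*17) = -2 + (5 - 17) = -2 - 12 = -14)
N = -3781104 (N = 16 + 8*((160*(-14))*211) = 16 + 8*(-2240*211) = 16 + 8*(-472640) = 16 - 3781120 = -3781104)
1/N = 1/(-3781104) = -1/3781104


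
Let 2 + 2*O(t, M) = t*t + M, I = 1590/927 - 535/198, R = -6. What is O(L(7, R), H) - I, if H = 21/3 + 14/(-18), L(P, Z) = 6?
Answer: 430271/20394 ≈ 21.098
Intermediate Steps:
I = -20125/20394 (I = 1590*(1/927) - 535*1/198 = 530/309 - 535/198 = -20125/20394 ≈ -0.98681)
H = 56/9 (H = 21*(⅓) + 14*(-1/18) = 7 - 7/9 = 56/9 ≈ 6.2222)
O(t, M) = -1 + M/2 + t²/2 (O(t, M) = -1 + (t*t + M)/2 = -1 + (t² + M)/2 = -1 + (M + t²)/2 = -1 + (M/2 + t²/2) = -1 + M/2 + t²/2)
O(L(7, R), H) - I = (-1 + (½)*(56/9) + (½)*6²) - 1*(-20125/20394) = (-1 + 28/9 + (½)*36) + 20125/20394 = (-1 + 28/9 + 18) + 20125/20394 = 181/9 + 20125/20394 = 430271/20394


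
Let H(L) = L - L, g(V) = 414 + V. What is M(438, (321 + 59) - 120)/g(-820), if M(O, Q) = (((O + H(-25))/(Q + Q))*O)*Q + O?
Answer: -48180/203 ≈ -237.34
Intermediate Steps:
H(L) = 0
M(O, Q) = O + O**2/2 (M(O, Q) = (((O + 0)/(Q + Q))*O)*Q + O = ((O/((2*Q)))*O)*Q + O = ((O*(1/(2*Q)))*O)*Q + O = ((O/(2*Q))*O)*Q + O = (O**2/(2*Q))*Q + O = O**2/2 + O = O + O**2/2)
M(438, (321 + 59) - 120)/g(-820) = ((1/2)*438*(2 + 438))/(414 - 820) = ((1/2)*438*440)/(-406) = 96360*(-1/406) = -48180/203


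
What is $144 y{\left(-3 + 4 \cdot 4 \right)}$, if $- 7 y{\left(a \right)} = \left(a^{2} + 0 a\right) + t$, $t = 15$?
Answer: $- \frac{26496}{7} \approx -3785.1$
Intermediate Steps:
$y{\left(a \right)} = - \frac{15}{7} - \frac{a^{2}}{7}$ ($y{\left(a \right)} = - \frac{\left(a^{2} + 0 a\right) + 15}{7} = - \frac{\left(a^{2} + 0\right) + 15}{7} = - \frac{a^{2} + 15}{7} = - \frac{15 + a^{2}}{7} = - \frac{15}{7} - \frac{a^{2}}{7}$)
$144 y{\left(-3 + 4 \cdot 4 \right)} = 144 \left(- \frac{15}{7} - \frac{\left(-3 + 4 \cdot 4\right)^{2}}{7}\right) = 144 \left(- \frac{15}{7} - \frac{\left(-3 + 16\right)^{2}}{7}\right) = 144 \left(- \frac{15}{7} - \frac{13^{2}}{7}\right) = 144 \left(- \frac{15}{7} - \frac{169}{7}\right) = 144 \left(- \frac{184}{7}\right) = - \frac{26496}{7}$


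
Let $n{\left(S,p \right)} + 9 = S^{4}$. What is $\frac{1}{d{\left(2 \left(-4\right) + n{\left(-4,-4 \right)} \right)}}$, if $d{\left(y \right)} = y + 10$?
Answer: $\frac{1}{249} \approx 0.0040161$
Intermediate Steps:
$n{\left(S,p \right)} = -9 + S^{4}$
$d{\left(y \right)} = 10 + y$
$\frac{1}{d{\left(2 \left(-4\right) + n{\left(-4,-4 \right)} \right)}} = \frac{1}{10 + \left(2 \left(-4\right) - \left(9 - \left(-4\right)^{4}\right)\right)} = \frac{1}{10 + \left(-8 + \left(-9 + 256\right)\right)} = \frac{1}{10 + \left(-8 + 247\right)} = \frac{1}{10 + 239} = \frac{1}{249}$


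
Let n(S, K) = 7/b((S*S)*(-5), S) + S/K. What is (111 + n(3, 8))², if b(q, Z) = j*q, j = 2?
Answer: 1605364489/129600 ≈ 12387.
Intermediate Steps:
b(q, Z) = 2*q
n(S, K) = -7/(10*S²) + S/K (n(S, K) = 7/((2*((S*S)*(-5)))) + S/K = 7/((2*(S²*(-5)))) + S/K = 7/((2*(-5*S²))) + S/K = 7/((-10*S²)) + S/K = 7*(-1/(10*S²)) + S/K = -7/(10*S²) + S/K)
(111 + n(3, 8))² = (111 + (-7/10/3² + 3/8))² = (111 + (-7/10*⅑ + 3*(⅛)))² = (111 + (-7/90 + 3/8))² = (111 + 107/360)² = (40067/360)² = 1605364489/129600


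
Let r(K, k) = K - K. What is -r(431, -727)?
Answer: 0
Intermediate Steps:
r(K, k) = 0
-r(431, -727) = -1*0 = 0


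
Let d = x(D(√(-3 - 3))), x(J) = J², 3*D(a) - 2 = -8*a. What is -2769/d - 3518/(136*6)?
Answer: (-2374837*I - 14072*√6)/(408*(-95*I + 8*√6)) ≈ 58.594 - 12.976*I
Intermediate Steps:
D(a) = ⅔ - 8*a/3 (D(a) = ⅔ + (-8*a)/3 = ⅔ - 8*a/3)
d = (⅔ - 8*I*√6/3)² (d = (⅔ - 8*√(-3 - 3)/3)² = (⅔ - 8*I*√6/3)² ≈ -42.222 - 8.7093*I)
-2769/d - 3518/(136*6) = -2769/(-380/9 - 32*I*√6/9) - 3518/(136*6) = -2769/(-380/9 - 32*I*√6/9) - 3518/816 = -2769/(-380/9 - 32*I*√6/9) - 3518*1/816 = -2769/(-380/9 - 32*I*√6/9) - 1759/408 = -1759/408 - 2769/(-380/9 - 32*I*√6/9)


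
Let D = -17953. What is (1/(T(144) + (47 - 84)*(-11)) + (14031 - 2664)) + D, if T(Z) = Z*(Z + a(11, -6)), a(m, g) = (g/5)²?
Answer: -3515336749/533759 ≈ -6586.0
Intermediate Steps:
a(m, g) = g²/25 (a(m, g) = (g*(⅕))² = (g/5)² = g²/25)
T(Z) = Z*(36/25 + Z) (T(Z) = Z*(Z + (1/25)*(-6)²) = Z*(Z + (1/25)*36) = Z*(Z + 36/25) = Z*(36/25 + Z))
(1/(T(144) + (47 - 84)*(-11)) + (14031 - 2664)) + D = (1/((1/25)*144*(36 + 25*144) + (47 - 84)*(-11)) + (14031 - 2664)) - 17953 = (1/((1/25)*144*(36 + 3600) - 37*(-11)) + 11367) - 17953 = (1/((1/25)*144*3636 + 407) + 11367) - 17953 = (1/(523584/25 + 407) + 11367) - 17953 = (1/(533759/25) + 11367) - 17953 = (25/533759 + 11367) - 17953 = 6067238578/533759 - 17953 = -3515336749/533759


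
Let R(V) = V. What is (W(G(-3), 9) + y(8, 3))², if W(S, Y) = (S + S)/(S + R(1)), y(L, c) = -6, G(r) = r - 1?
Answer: 100/9 ≈ 11.111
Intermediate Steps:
G(r) = -1 + r
W(S, Y) = 2*S/(1 + S) (W(S, Y) = (S + S)/(S + 1) = (2*S)/(1 + S) = 2*S/(1 + S))
(W(G(-3), 9) + y(8, 3))² = (2*(-1 - 3)/(1 + (-1 - 3)) - 6)² = (2*(-4)/(1 - 4) - 6)² = (2*(-4)/(-3) - 6)² = (2*(-4)*(-⅓) - 6)² = (8/3 - 6)² = (-10/3)² = 100/9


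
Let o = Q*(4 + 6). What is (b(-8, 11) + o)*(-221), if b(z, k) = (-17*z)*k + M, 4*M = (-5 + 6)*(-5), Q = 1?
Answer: -1330199/4 ≈ -3.3255e+5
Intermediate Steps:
M = -5/4 (M = ((-5 + 6)*(-5))/4 = (1*(-5))/4 = (¼)*(-5) = -5/4 ≈ -1.2500)
b(z, k) = -5/4 - 17*k*z (b(z, k) = (-17*z)*k - 5/4 = -17*k*z - 5/4 = -5/4 - 17*k*z)
o = 10 (o = 1*(4 + 6) = 1*10 = 10)
(b(-8, 11) + o)*(-221) = ((-5/4 - 17*11*(-8)) + 10)*(-221) = ((-5/4 + 1496) + 10)*(-221) = (5979/4 + 10)*(-221) = (6019/4)*(-221) = -1330199/4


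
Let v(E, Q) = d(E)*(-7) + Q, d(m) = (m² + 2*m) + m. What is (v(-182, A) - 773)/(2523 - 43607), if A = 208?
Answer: 228611/41084 ≈ 5.5645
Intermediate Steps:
d(m) = m² + 3*m
v(E, Q) = Q - 7*E*(3 + E) (v(E, Q) = (E*(3 + E))*(-7) + Q = -7*E*(3 + E) + Q = Q - 7*E*(3 + E))
(v(-182, A) - 773)/(2523 - 43607) = ((208 - 7*(-182)*(3 - 182)) - 773)/(2523 - 43607) = ((208 - 7*(-182)*(-179)) - 773)/(-41084) = ((208 - 228046) - 773)*(-1/41084) = (-227838 - 773)*(-1/41084) = -228611*(-1/41084) = 228611/41084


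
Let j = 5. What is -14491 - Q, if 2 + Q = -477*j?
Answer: -12104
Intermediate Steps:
Q = -2387 (Q = -2 - 477*5 = -2 - 2385 = -2387)
-14491 - Q = -14491 - 1*(-2387) = -14491 + 2387 = -12104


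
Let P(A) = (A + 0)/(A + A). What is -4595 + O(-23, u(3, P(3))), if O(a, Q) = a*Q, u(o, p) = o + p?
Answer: -9351/2 ≈ -4675.5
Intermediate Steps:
P(A) = 1/2 (P(A) = A/((2*A)) = A*(1/(2*A)) = 1/2)
O(a, Q) = Q*a
-4595 + O(-23, u(3, P(3))) = -4595 + (3 + 1/2)*(-23) = -4595 + (7/2)*(-23) = -4595 - 161/2 = -9351/2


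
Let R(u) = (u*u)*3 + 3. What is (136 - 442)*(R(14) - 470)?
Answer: -37026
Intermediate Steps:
R(u) = 3 + 3*u² (R(u) = u²*3 + 3 = 3*u² + 3 = 3 + 3*u²)
(136 - 442)*(R(14) - 470) = (136 - 442)*((3 + 3*14²) - 470) = -306*((3 + 3*196) - 470) = -306*((3 + 588) - 470) = -306*(591 - 470) = -306*121 = -37026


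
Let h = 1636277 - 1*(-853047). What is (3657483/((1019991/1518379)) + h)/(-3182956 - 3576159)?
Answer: -158677126591/135181107215 ≈ -1.1738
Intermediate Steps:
h = 2489324 (h = 1636277 + 853047 = 2489324)
(3657483/((1019991/1518379)) + h)/(-3182956 - 3576159) = (3657483/((1019991/1518379)) + 2489324)/(-3182956 - 3576159) = (3657483/((1019991*(1/1518379))) + 2489324)/(-6759115) = (3657483/(1019991/1518379) + 2489324)*(-1/6759115) = (3657483*(1518379/1019991) + 2489324)*(-1/6759115) = (1851148460019/339997 + 2489324)*(-1/6759115) = (2697511152047/339997)*(-1/6759115) = -158677126591/135181107215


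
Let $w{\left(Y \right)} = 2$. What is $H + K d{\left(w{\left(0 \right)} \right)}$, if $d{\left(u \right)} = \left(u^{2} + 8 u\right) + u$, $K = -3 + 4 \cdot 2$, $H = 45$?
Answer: $155$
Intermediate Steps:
$K = 5$ ($K = -3 + 8 = 5$)
$d{\left(u \right)} = u^{2} + 9 u$
$H + K d{\left(w{\left(0 \right)} \right)} = 45 + 5 \cdot 2 \left(9 + 2\right) = 45 + 5 \cdot 2 \cdot 11 = 45 + 5 \cdot 22 = 45 + 110 = 155$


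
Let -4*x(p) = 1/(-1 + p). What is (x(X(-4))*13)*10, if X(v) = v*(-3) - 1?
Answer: -13/4 ≈ -3.2500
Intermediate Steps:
X(v) = -1 - 3*v (X(v) = -3*v - 1 = -1 - 3*v)
x(p) = -1/(4*(-1 + p))
(x(X(-4))*13)*10 = (-1/(-4 + 4*(-1 - 3*(-4)))*13)*10 = (-1/(-4 + 4*(-1 + 12))*13)*10 = (-1/(-4 + 4*11)*13)*10 = (-1/(-4 + 44)*13)*10 = (-1/40*13)*10 = (-1*1/40*13)*10 = -1/40*13*10 = -13/40*10 = -13/4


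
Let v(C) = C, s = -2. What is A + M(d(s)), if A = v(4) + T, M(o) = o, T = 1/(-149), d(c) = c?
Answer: 297/149 ≈ 1.9933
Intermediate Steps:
T = -1/149 ≈ -0.0067114
A = 595/149 (A = 4 - 1/149 = 595/149 ≈ 3.9933)
A + M(d(s)) = 595/149 - 2 = 297/149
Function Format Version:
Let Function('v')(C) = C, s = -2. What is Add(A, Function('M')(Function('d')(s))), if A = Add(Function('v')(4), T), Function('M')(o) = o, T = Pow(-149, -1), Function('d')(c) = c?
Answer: Rational(297, 149) ≈ 1.9933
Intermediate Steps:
T = Rational(-1, 149) ≈ -0.0067114
A = Rational(595, 149) (A = Add(4, Rational(-1, 149)) = Rational(595, 149) ≈ 3.9933)
Add(A, Function('M')(Function('d')(s))) = Add(Rational(595, 149), -2) = Rational(297, 149)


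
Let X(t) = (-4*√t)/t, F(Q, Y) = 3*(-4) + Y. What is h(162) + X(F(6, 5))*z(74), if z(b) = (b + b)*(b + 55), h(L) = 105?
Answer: 105 + 76368*I*√7/7 ≈ 105.0 + 28864.0*I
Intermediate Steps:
F(Q, Y) = -12 + Y
X(t) = -4/√t
z(b) = 2*b*(55 + b) (z(b) = (2*b)*(55 + b) = 2*b*(55 + b))
h(162) + X(F(6, 5))*z(74) = 105 + (-4/√(-12 + 5))*(2*74*(55 + 74)) = 105 + (-(-4)*I*√7/7)*(2*74*129) = 105 - (-4)*I*√7/7*19092 = 105 + (4*I*√7/7)*19092 = 105 + 76368*I*√7/7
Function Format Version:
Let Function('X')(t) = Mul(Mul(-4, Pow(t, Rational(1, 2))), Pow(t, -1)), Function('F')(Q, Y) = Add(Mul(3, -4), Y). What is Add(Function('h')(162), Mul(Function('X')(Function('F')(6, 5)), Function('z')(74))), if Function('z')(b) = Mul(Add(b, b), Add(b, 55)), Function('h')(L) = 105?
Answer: Add(105, Mul(Rational(76368, 7), I, Pow(7, Rational(1, 2)))) ≈ Add(105.00, Mul(28864., I))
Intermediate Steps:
Function('F')(Q, Y) = Add(-12, Y)
Function('X')(t) = Mul(-4, Pow(t, Rational(-1, 2)))
Function('z')(b) = Mul(2, b, Add(55, b)) (Function('z')(b) = Mul(Mul(2, b), Add(55, b)) = Mul(2, b, Add(55, b)))
Add(Function('h')(162), Mul(Function('X')(Function('F')(6, 5)), Function('z')(74))) = Add(105, Mul(Mul(-4, Pow(Add(-12, 5), Rational(-1, 2))), Mul(2, 74, Add(55, 74)))) = Add(105, Mul(Mul(-4, Pow(-7, Rational(-1, 2))), Mul(2, 74, 129))) = Add(105, Mul(Mul(-4, Mul(Rational(-1, 7), I, Pow(7, Rational(1, 2)))), 19092)) = Add(105, Mul(Mul(Rational(4, 7), I, Pow(7, Rational(1, 2))), 19092)) = Add(105, Mul(Rational(76368, 7), I, Pow(7, Rational(1, 2))))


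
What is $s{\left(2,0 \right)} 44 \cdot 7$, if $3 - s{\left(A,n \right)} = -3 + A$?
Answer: $1232$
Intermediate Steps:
$s{\left(A,n \right)} = 6 - A$ ($s{\left(A,n \right)} = 3 - \left(-3 + A\right) = 6 - A$)
$s{\left(2,0 \right)} 44 \cdot 7 = \left(6 - 2\right) 44 \cdot 7 = 4 \cdot 44 \cdot 7 = 176 \cdot 7 = 1232$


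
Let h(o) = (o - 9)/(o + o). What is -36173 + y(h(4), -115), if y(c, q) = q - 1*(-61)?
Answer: -36227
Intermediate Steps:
h(o) = (-9 + o)/(2*o) (h(o) = (-9 + o)/((2*o)) = (-9 + o)*(1/(2*o)) = (-9 + o)/(2*o))
y(c, q) = 61 + q (y(c, q) = q + 61 = 61 + q)
-36173 + y(h(4), -115) = -36173 + (61 - 115) = -36173 - 54 = -36227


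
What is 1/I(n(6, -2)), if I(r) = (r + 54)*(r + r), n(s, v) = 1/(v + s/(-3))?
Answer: -8/215 ≈ -0.037209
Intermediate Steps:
n(s, v) = 1/(v - s/3) (n(s, v) = 1/(v + s*(-⅓)) = 1/(v - s/3))
I(r) = 2*r*(54 + r) (I(r) = (54 + r)*(2*r) = 2*r*(54 + r))
1/I(n(6, -2)) = 1/(2*(-3/(6 - 3*(-2)))*(54 - 3/(6 - 3*(-2)))) = 1/(2*(-3/(6 + 6))*(54 - 3/(6 + 6))) = 1/(2*(-3/12)*(54 - 3/12)) = 1/(2*(-3*1/12)*(54 - 3*1/12)) = 1/(2*(-¼)*(54 - ¼)) = 1/(2*(-¼)*(215/4)) = 1/(-215/8) = -8/215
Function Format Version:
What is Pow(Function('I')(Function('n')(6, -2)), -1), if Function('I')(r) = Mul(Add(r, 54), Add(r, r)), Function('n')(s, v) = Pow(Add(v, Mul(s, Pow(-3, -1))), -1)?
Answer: Rational(-8, 215) ≈ -0.037209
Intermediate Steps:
Function('n')(s, v) = Pow(Add(v, Mul(Rational(-1, 3), s)), -1) (Function('n')(s, v) = Pow(Add(v, Mul(s, Rational(-1, 3))), -1) = Pow(Add(v, Mul(Rational(-1, 3), s)), -1))
Function('I')(r) = Mul(2, r, Add(54, r)) (Function('I')(r) = Mul(Add(54, r), Mul(2, r)) = Mul(2, r, Add(54, r)))
Pow(Function('I')(Function('n')(6, -2)), -1) = Pow(Mul(2, Mul(-3, Pow(Add(6, Mul(-3, -2)), -1)), Add(54, Mul(-3, Pow(Add(6, Mul(-3, -2)), -1)))), -1) = Pow(Mul(2, Mul(-3, Pow(Add(6, 6), -1)), Add(54, Mul(-3, Pow(Add(6, 6), -1)))), -1) = Pow(Mul(2, Mul(-3, Pow(12, -1)), Add(54, Mul(-3, Pow(12, -1)))), -1) = Pow(Mul(2, Mul(-3, Rational(1, 12)), Add(54, Mul(-3, Rational(1, 12)))), -1) = Pow(Mul(2, Rational(-1, 4), Add(54, Rational(-1, 4))), -1) = Pow(Mul(2, Rational(-1, 4), Rational(215, 4)), -1) = Pow(Rational(-215, 8), -1) = Rational(-8, 215)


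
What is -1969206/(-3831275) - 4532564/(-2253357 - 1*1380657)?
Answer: 12260810655992/6961453493925 ≈ 1.7612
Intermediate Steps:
-1969206/(-3831275) - 4532564/(-2253357 - 1*1380657) = -1969206*(-1/3831275) - 4532564/(-2253357 - 1380657) = 1969206/3831275 - 4532564/(-3634014) = 1969206/3831275 - 4532564*(-1/3634014) = 1969206/3831275 + 2266282/1817007 = 12260810655992/6961453493925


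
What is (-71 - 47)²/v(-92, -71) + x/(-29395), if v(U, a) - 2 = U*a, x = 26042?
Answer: 119568776/96033465 ≈ 1.2451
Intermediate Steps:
v(U, a) = 2 + U*a
(-71 - 47)²/v(-92, -71) + x/(-29395) = (-71 - 47)²/(2 - 92*(-71)) + 26042/(-29395) = (-118)²/(2 + 6532) + 26042*(-1/29395) = 13924/6534 - 26042/29395 = 13924*(1/6534) - 26042/29395 = 6962/3267 - 26042/29395 = 119568776/96033465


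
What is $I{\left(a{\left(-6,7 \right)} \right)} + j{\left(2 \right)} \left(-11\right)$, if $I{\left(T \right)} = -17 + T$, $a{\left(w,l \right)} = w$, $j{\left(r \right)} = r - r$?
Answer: $-23$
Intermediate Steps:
$j{\left(r \right)} = 0$
$I{\left(a{\left(-6,7 \right)} \right)} + j{\left(2 \right)} \left(-11\right) = \left(-17 - 6\right) + 0 \left(-11\right) = -23 + 0 = -23$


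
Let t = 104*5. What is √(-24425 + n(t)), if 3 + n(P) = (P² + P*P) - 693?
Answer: √515679 ≈ 718.11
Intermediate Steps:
t = 520
n(P) = -696 + 2*P² (n(P) = -3 + ((P² + P*P) - 693) = -3 + ((P² + P²) - 693) = -3 + (2*P² - 693) = -3 + (-693 + 2*P²) = -696 + 2*P²)
√(-24425 + n(t)) = √(-24425 + (-696 + 2*520²)) = √(-24425 + (-696 + 2*270400)) = √(-24425 + (-696 + 540800)) = √(-24425 + 540104) = √515679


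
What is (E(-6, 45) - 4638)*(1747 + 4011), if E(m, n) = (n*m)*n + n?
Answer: -96406194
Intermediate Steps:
E(m, n) = n + m*n**2 (E(m, n) = (m*n)*n + n = m*n**2 + n = n + m*n**2)
(E(-6, 45) - 4638)*(1747 + 4011) = (45*(1 - 6*45) - 4638)*(1747 + 4011) = (45*(1 - 270) - 4638)*5758 = (45*(-269) - 4638)*5758 = (-12105 - 4638)*5758 = -16743*5758 = -96406194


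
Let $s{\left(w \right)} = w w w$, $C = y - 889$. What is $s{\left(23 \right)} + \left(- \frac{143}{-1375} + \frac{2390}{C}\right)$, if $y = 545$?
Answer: $\frac{261443361}{21500} \approx 12160.0$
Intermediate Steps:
$C = -344$ ($C = 545 - 889 = -344$)
$s{\left(w \right)} = w^{3}$ ($s{\left(w \right)} = w^{2} w = w^{3}$)
$s{\left(23 \right)} + \left(- \frac{143}{-1375} + \frac{2390}{C}\right) = 23^{3} + \left(- \frac{143}{-1375} + \frac{2390}{-344}\right) = 12167 + \left(\left(-143\right) \left(- \frac{1}{1375}\right) + 2390 \left(- \frac{1}{344}\right)\right) = 12167 + \left(\frac{13}{125} - \frac{1195}{172}\right) = 12167 - \frac{147139}{21500} = \frac{261443361}{21500}$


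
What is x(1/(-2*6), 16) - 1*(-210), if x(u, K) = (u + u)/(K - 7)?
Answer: 11339/54 ≈ 209.98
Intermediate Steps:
x(u, K) = 2*u/(-7 + K) (x(u, K) = (2*u)/(-7 + K) = 2*u/(-7 + K))
x(1/(-2*6), 16) - 1*(-210) = 2/(((-2*6))*(-7 + 16)) - 1*(-210) = 2/(-12*9) + 210 = 2*(-1/12)*(1/9) + 210 = -1/54 + 210 = 11339/54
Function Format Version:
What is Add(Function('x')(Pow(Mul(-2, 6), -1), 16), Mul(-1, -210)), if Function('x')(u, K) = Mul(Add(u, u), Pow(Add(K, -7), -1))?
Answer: Rational(11339, 54) ≈ 209.98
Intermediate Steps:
Function('x')(u, K) = Mul(2, u, Pow(Add(-7, K), -1)) (Function('x')(u, K) = Mul(Mul(2, u), Pow(Add(-7, K), -1)) = Mul(2, u, Pow(Add(-7, K), -1)))
Add(Function('x')(Pow(Mul(-2, 6), -1), 16), Mul(-1, -210)) = Add(Mul(2, Pow(Mul(-2, 6), -1), Pow(Add(-7, 16), -1)), Mul(-1, -210)) = Add(Mul(2, Pow(-12, -1), Pow(9, -1)), 210) = Add(Mul(2, Rational(-1, 12), Rational(1, 9)), 210) = Add(Rational(-1, 54), 210) = Rational(11339, 54)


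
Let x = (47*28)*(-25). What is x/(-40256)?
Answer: 8225/10064 ≈ 0.81727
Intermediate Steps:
x = -32900 (x = 1316*(-25) = -32900)
x/(-40256) = -32900/(-40256) = -32900*(-1/40256) = 8225/10064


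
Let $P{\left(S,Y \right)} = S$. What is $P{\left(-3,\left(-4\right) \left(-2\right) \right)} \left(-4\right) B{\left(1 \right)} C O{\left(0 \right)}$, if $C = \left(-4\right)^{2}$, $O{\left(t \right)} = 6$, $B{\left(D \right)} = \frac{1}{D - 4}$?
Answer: $-384$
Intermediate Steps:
$B{\left(D \right)} = \frac{1}{-4 + D}$
$C = 16$
$P{\left(-3,\left(-4\right) \left(-2\right) \right)} \left(-4\right) B{\left(1 \right)} C O{\left(0 \right)} = \frac{\left(-3\right) \left(-4\right)}{-4 + 1} \cdot 16 \cdot 6 = \frac{12}{-3} \cdot 16 \cdot 6 = 12 \left(- \frac{1}{3}\right) 16 \cdot 6 = \left(-4\right) 16 \cdot 6 = \left(-64\right) 6 = -384$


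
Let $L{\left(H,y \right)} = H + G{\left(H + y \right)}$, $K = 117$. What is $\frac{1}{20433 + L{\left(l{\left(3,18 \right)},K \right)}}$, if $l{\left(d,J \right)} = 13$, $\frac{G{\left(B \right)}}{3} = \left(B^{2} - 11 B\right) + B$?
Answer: $\frac{1}{67246} \approx 1.4871 \cdot 10^{-5}$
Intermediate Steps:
$G{\left(B \right)} = - 30 B + 3 B^{2}$ ($G{\left(B \right)} = 3 \left(\left(B^{2} - 11 B\right) + B\right) = 3 \left(B^{2} - 10 B\right) = - 30 B + 3 B^{2}$)
$L{\left(H,y \right)} = H + 3 \left(H + y\right) \left(-10 + H + y\right)$ ($L{\left(H,y \right)} = H + 3 \left(H + y\right) \left(-10 + \left(H + y\right)\right) = H + 3 \left(H + y\right) \left(-10 + H + y\right)$)
$\frac{1}{20433 + L{\left(l{\left(3,18 \right)},K \right)}} = \frac{1}{20433 + \left(13 + 3 \left(13 + 117\right) \left(-10 + 13 + 117\right)\right)} = \frac{1}{20433 + \left(13 + 3 \cdot 130 \cdot 120\right)} = \frac{1}{20433 + \left(13 + 46800\right)} = \frac{1}{20433 + 46813} = \frac{1}{67246}$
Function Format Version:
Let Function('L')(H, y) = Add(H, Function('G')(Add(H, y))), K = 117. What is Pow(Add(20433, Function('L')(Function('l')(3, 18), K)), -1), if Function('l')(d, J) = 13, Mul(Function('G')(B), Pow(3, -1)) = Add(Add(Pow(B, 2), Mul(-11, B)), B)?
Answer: Rational(1, 67246) ≈ 1.4871e-5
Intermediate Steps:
Function('G')(B) = Add(Mul(-30, B), Mul(3, Pow(B, 2))) (Function('G')(B) = Mul(3, Add(Add(Pow(B, 2), Mul(-11, B)), B)) = Mul(3, Add(Pow(B, 2), Mul(-10, B))) = Add(Mul(-30, B), Mul(3, Pow(B, 2))))
Function('L')(H, y) = Add(H, Mul(3, Add(H, y), Add(-10, H, y))) (Function('L')(H, y) = Add(H, Mul(3, Add(H, y), Add(-10, Add(H, y)))) = Add(H, Mul(3, Add(H, y), Add(-10, H, y))))
Pow(Add(20433, Function('L')(Function('l')(3, 18), K)), -1) = Pow(Add(20433, Add(13, Mul(3, Add(13, 117), Add(-10, 13, 117)))), -1) = Pow(Add(20433, Add(13, Mul(3, 130, 120))), -1) = Pow(Add(20433, Add(13, 46800)), -1) = Pow(Add(20433, 46813), -1) = Pow(67246, -1) = Rational(1, 67246)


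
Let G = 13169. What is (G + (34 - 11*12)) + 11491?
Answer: 24562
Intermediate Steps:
(G + (34 - 11*12)) + 11491 = (13169 + (34 - 11*12)) + 11491 = (13169 + (34 - 132)) + 11491 = (13169 - 98) + 11491 = 13071 + 11491 = 24562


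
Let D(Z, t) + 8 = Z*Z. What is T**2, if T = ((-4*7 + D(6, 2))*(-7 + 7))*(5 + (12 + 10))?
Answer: 0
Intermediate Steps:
D(Z, t) = -8 + Z**2 (D(Z, t) = -8 + Z*Z = -8 + Z**2)
T = 0 (T = ((-4*7 + (-8 + 6**2))*(-7 + 7))*(5 + (12 + 10)) = ((-28 + (-8 + 36))*0)*(5 + 22) = ((-28 + 28)*0)*27 = (0*0)*27 = 0*27 = 0)
T**2 = 0**2 = 0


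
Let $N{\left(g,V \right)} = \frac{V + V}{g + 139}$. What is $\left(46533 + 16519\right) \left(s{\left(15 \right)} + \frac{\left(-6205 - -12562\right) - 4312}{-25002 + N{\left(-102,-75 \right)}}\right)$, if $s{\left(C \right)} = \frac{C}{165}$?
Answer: $\frac{133138597}{231306} \approx 575.59$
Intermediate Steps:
$s{\left(C \right)} = \frac{C}{165}$ ($s{\left(C \right)} = C \frac{1}{165} = \frac{C}{165}$)
$N{\left(g,V \right)} = \frac{2 V}{139 + g}$
$\left(46533 + 16519\right) \left(s{\left(15 \right)} + \frac{\left(-6205 - -12562\right) - 4312}{-25002 + N{\left(-102,-75 \right)}}\right) = \left(46533 + 16519\right) \left(\frac{1}{165} \cdot 15 + \frac{\left(-6205 - -12562\right) - 4312}{-25002 + 2 \left(-75\right) \frac{1}{139 - 102}}\right) = 63052 \left(\frac{1}{11} + \frac{\left(-6205 + 12562\right) - 4312}{-25002 + 2 \left(-75\right) \frac{1}{37}}\right) = 63052 \left(\frac{1}{11} + \frac{6357 - 4312}{-25002 + 2 \left(-75\right) \frac{1}{37}}\right) = 63052 \left(\frac{1}{11} + \frac{2045}{-25002 - \frac{150}{37}}\right) = 63052 \left(\frac{1}{11} + \frac{2045}{- \frac{925224}{37}}\right) = 63052 \left(\frac{1}{11} + 2045 \left(- \frac{37}{925224}\right)\right) = 63052 \left(\frac{1}{11} - \frac{75665}{925224}\right) = 63052 \cdot \frac{92909}{10177464} = \frac{133138597}{231306}$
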